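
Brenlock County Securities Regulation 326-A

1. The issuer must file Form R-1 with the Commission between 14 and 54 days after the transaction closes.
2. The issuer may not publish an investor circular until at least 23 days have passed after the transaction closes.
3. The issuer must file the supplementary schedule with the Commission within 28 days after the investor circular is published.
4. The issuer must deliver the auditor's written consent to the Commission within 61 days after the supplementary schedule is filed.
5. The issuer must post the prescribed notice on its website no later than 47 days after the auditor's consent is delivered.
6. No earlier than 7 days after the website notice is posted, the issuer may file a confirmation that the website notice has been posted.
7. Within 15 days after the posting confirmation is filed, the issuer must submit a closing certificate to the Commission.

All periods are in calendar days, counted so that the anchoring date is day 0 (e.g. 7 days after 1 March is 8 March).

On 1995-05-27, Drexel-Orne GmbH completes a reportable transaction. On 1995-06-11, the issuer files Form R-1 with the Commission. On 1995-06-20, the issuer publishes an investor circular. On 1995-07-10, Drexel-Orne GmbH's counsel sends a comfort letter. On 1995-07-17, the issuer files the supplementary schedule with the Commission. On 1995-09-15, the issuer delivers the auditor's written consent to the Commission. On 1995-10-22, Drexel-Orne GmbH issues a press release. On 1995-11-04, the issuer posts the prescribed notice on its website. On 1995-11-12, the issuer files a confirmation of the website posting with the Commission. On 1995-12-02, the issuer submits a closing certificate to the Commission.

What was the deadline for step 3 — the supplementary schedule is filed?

1995-07-18

Step 3 runs from 1995-06-20, when the investor circular is published. 28 days after 1995-06-20 is 1995-07-18.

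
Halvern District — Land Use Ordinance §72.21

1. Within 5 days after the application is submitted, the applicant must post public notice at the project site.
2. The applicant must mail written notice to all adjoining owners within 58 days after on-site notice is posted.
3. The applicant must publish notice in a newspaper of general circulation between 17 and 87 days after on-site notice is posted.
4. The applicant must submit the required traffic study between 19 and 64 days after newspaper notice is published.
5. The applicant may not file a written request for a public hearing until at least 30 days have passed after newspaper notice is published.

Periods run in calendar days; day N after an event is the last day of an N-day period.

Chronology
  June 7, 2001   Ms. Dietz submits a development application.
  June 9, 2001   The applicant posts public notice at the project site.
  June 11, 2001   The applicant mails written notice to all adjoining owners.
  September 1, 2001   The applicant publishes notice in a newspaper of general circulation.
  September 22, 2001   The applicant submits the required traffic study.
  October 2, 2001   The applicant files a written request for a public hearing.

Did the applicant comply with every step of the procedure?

Yes

Step 1 — counting 5 days from June 7, 2001 (when the application is submitted) gives a deadline of June 12, 2001; completed June 9, 2001, before the deadline.
Step 2 — counting 58 days from June 9, 2001 (when on-site notice is posted) gives a deadline of August 6, 2001; June 11, 2001 is within that limit.
Step 3 — 17 and 87 days from June 9, 2001 (when on-site notice is posted) are June 26, 2001 and September 4, 2001 respectively; September 1, 2001 falls inside that range.
Step 4 — 19 and 64 days from September 1, 2001 (when newspaper notice is published) are September 20, 2001 and November 4, 2001 respectively; done September 22, 2001, which is between those dates.
Step 5 — must wait 30 days from September 1, 2001 (when newspaper notice is published), so not before October 1, 2001; done October 2, 2001 — permitted.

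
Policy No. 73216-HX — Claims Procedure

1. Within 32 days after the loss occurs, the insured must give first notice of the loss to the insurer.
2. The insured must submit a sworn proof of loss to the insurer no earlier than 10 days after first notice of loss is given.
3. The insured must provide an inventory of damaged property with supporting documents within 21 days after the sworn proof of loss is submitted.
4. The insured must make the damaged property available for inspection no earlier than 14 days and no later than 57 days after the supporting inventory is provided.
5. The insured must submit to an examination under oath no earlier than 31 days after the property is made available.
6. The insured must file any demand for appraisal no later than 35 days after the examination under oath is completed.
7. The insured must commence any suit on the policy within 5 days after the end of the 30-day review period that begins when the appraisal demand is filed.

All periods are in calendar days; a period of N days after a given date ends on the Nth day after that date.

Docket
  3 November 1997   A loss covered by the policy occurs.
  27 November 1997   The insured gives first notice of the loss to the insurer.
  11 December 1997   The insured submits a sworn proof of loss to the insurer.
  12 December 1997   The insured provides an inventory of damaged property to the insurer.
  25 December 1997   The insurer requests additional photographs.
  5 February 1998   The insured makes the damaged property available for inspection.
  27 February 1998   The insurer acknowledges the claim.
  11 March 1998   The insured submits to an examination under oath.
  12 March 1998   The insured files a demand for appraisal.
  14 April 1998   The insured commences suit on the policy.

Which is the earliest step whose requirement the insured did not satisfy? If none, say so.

None — every step was satisfied

(1) due by 3 November 1997 + 32 days = 5 December 1997; done 27 November 1997 — timely.
(2) permitted from 27 November 1997 + 10 days = 7 December 1997 onward; done 11 December 1997 — permitted.
(3) due by 11 December 1997 + 21 days = 1 January 1998; 12 December 1997 is within that limit.
(4) the permitted window runs from 12 December 1997 + 14 = 26 December 1997 to 12 December 1997 + 57 = 7 February 1998; done 5 February 1998 — within the window.
(5) permitted from 5 February 1998 + 31 days = 8 March 1998 onward; done 11 March 1998, after the minimum wait.
(6) due by 11 March 1998 + 35 days = 15 April 1998; 12 March 1998 is within that limit.
(7) due by 11 April 1998 + 5 days = 16 April 1998; done 14 April 1998 — timely.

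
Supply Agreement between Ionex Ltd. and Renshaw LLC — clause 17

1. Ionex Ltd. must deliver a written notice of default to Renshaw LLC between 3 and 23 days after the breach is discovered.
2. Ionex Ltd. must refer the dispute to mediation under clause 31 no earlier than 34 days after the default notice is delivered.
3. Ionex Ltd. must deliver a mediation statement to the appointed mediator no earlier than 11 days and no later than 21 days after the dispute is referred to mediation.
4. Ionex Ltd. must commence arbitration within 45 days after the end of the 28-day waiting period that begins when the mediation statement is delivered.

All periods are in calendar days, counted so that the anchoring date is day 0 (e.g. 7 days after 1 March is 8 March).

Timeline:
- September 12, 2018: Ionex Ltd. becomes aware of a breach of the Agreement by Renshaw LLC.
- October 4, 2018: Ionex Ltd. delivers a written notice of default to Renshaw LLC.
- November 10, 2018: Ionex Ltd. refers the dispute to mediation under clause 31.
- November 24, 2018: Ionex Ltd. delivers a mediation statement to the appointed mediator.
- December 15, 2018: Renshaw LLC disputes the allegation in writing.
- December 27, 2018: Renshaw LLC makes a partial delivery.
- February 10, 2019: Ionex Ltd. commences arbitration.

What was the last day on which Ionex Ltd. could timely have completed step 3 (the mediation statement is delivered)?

December 1, 2018

Step 3 runs from November 10, 2018, when the dispute is referred to mediation. The window is 11–21 days after November 10, 2018; it closes on December 1, 2018.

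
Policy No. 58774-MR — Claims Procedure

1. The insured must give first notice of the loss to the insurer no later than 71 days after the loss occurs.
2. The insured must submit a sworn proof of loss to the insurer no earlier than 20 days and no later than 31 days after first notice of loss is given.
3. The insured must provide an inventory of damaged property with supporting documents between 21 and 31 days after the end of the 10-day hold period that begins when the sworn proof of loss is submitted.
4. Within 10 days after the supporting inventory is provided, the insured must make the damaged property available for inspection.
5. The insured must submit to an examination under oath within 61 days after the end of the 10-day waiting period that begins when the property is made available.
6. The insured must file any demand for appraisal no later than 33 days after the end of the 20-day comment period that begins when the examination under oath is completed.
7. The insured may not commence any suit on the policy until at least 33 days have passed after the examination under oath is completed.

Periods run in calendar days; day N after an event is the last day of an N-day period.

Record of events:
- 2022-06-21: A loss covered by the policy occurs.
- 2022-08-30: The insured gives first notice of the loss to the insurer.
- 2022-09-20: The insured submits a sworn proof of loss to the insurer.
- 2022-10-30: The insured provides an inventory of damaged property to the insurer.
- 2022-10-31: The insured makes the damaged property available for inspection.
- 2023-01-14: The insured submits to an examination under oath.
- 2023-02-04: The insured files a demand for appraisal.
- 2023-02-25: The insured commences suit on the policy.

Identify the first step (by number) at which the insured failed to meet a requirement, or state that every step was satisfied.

(1) due by 2022-06-21 + 71 days = 2022-08-31; 2022-08-30 is within that limit.
(2) the permitted window runs from 2022-08-30 + 20 = 2022-09-19 to 2022-08-30 + 31 = 2022-09-30; done 2022-09-20, which is between those dates.
(3) the permitted window runs from 2022-09-30 + 21 = 2022-10-21 to 2022-09-30 + 31 = 2022-10-31; 2022-10-30 falls inside that range.
(4) due by 2022-10-30 + 10 days = 2022-11-09; 2022-10-31 is within that limit.
(5) due by 2022-11-10 + 61 days = 2023-01-10; not done until 2023-01-14, 4 days after the deadline.

Step 5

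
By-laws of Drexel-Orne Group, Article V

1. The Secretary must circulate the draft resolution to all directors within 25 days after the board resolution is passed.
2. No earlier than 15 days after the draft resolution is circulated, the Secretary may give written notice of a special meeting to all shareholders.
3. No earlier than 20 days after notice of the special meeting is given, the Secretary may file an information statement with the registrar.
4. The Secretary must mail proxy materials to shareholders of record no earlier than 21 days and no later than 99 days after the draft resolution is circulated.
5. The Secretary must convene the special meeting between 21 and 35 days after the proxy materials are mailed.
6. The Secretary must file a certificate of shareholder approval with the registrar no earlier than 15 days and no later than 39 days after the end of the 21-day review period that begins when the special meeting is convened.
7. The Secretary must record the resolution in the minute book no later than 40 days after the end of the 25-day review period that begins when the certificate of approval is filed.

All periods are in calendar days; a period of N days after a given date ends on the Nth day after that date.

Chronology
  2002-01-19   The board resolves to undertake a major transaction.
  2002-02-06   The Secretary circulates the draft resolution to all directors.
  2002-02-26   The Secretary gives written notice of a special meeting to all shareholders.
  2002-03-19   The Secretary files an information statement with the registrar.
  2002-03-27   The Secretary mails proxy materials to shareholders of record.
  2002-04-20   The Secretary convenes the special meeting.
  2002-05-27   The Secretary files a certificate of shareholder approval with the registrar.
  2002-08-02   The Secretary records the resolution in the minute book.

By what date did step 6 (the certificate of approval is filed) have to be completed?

The special meeting is convened on 2002-04-20; the 21-day review period therefore ends 2002-05-11, and step 6 runs from that date. The window is 15–39 days after 2002-05-11; it closes on 2002-06-19.

2002-06-19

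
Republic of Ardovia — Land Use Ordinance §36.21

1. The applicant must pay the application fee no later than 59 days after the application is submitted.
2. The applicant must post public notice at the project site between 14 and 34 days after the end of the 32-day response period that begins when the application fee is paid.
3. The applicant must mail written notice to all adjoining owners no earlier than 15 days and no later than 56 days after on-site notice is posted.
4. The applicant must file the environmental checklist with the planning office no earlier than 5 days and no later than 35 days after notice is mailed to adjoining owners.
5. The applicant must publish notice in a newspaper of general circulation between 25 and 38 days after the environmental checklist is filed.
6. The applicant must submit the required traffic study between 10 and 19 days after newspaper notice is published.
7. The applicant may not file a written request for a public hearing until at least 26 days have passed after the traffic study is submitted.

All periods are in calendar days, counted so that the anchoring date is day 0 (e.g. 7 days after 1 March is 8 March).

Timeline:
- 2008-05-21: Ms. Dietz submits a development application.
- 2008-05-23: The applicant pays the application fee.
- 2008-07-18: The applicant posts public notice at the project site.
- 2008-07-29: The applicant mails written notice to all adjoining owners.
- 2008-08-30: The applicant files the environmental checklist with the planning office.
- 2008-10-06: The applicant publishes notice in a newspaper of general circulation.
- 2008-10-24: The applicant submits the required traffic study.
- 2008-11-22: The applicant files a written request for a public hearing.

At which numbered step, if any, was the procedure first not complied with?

Step 3

Step 1: 59 days after 2008-05-21 (when the application is submitted) is 2008-07-19; completed 2008-05-23, before the deadline.
Step 2: the window is 14–34 days after 2008-06-24 (end of the 32-day response period, which began when the application fee is paid on 2008-05-23), so 2008-07-08 through 2008-07-28; done 2008-07-18, which is between those dates.
Step 3: the window is 15–56 days after 2008-07-18 (when on-site notice is posted), so 2008-08-02 through 2008-09-12; done 2008-07-29 — 4 days before the window opened.
That is the first point of non-compliance.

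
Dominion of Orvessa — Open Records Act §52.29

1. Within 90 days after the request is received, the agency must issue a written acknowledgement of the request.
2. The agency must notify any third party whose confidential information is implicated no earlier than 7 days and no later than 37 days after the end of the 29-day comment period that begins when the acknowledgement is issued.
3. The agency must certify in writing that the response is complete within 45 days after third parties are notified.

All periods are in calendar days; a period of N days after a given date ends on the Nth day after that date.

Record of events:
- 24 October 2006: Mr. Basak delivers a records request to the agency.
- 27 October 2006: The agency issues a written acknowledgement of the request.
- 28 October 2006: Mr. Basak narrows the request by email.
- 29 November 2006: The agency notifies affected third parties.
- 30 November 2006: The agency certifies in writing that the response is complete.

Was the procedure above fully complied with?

No

Step 1 — counting 90 days from 24 October 2006 (when the request is received) gives a deadline of 22 January 2007; completed 27 October 2006, before the deadline.
Step 2 — 7 and 37 days from 25 November 2006 (end of the 29-day comment period, which began when the acknowledgement is issued on 27 October 2006) are 2 December 2006 and 1 January 2007 respectively; done 29 November 2006 — 3 days before the window opened.
That is the first point of non-compliance.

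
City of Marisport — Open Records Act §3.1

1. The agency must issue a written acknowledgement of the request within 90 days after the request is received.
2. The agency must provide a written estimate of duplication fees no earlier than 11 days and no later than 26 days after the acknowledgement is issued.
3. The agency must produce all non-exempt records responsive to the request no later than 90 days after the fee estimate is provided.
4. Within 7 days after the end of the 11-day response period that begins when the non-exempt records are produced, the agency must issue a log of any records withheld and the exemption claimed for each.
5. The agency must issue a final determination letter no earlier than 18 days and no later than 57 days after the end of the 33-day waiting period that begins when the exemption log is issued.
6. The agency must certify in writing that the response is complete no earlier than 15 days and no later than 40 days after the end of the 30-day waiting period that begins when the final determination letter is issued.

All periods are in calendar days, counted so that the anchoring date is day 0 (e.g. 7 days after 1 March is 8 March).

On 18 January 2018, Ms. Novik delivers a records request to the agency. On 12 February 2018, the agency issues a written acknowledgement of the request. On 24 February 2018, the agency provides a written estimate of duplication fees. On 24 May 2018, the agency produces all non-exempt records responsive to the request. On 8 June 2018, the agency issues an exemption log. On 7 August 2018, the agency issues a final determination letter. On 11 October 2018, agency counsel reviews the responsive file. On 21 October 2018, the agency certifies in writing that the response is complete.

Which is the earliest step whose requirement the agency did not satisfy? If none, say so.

(1) due by 18 January 2018 + 90 days = 18 April 2018; done 12 February 2018 — timely.
(2) the permitted window runs from 12 February 2018 + 11 = 23 February 2018 to 12 February 2018 + 26 = 10 March 2018; done 24 February 2018, which is between those dates.
(3) due by 24 February 2018 + 90 days = 25 May 2018; completed 24 May 2018, before the deadline.
(4) due by 4 June 2018 + 7 days = 11 June 2018; 8 June 2018 is within that limit.
(5) the permitted window runs from 11 July 2018 + 18 = 29 July 2018 to 11 July 2018 + 57 = 6 September 2018; 7 August 2018 falls inside that range.
(6) the permitted window runs from 6 September 2018 + 15 = 21 September 2018 to 6 September 2018 + 40 = 16 October 2018; done 21 October 2018 — 5 days after the window closed.
That is the first point of non-compliance.

Step 6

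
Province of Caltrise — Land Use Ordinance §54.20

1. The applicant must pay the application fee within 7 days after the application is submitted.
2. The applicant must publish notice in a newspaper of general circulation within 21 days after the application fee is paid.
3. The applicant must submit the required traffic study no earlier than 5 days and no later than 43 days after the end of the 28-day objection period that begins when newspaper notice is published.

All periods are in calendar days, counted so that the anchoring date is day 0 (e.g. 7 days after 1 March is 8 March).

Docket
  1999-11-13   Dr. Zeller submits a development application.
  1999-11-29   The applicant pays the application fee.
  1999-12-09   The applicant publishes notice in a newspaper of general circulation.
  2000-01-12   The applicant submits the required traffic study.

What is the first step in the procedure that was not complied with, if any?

(1) due by 1999-11-13 + 7 days = 1999-11-20; not done until 1999-11-29, 9 days after the deadline.
No need to go further; step 1 was not satisfied.

Step 1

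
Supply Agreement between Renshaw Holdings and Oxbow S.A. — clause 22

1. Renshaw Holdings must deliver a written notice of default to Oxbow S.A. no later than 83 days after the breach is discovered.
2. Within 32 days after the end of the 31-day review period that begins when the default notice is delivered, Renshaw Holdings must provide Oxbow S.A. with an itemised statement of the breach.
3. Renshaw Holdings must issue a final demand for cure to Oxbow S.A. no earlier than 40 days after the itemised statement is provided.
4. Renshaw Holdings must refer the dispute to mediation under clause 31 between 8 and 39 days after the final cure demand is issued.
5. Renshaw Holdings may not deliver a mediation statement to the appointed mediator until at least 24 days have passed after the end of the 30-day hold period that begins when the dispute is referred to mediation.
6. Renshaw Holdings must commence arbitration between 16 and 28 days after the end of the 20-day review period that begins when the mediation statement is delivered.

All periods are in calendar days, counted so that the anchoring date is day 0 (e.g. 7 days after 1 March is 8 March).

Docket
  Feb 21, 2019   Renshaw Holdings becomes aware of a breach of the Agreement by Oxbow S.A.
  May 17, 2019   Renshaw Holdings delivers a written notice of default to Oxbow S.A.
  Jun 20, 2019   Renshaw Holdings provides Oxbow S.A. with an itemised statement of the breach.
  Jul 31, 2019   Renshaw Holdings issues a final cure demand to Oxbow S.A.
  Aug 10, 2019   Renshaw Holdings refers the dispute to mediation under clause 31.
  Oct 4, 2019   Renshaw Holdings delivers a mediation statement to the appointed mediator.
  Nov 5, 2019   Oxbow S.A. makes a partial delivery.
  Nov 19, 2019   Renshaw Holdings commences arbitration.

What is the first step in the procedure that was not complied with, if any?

Step 1 — counting 83 days from Feb 21, 2019 (when the breach is discovered) gives a deadline of May 15, 2019; May 17, 2019 misses that deadline by 2 days.
That is the first point of non-compliance.

Step 1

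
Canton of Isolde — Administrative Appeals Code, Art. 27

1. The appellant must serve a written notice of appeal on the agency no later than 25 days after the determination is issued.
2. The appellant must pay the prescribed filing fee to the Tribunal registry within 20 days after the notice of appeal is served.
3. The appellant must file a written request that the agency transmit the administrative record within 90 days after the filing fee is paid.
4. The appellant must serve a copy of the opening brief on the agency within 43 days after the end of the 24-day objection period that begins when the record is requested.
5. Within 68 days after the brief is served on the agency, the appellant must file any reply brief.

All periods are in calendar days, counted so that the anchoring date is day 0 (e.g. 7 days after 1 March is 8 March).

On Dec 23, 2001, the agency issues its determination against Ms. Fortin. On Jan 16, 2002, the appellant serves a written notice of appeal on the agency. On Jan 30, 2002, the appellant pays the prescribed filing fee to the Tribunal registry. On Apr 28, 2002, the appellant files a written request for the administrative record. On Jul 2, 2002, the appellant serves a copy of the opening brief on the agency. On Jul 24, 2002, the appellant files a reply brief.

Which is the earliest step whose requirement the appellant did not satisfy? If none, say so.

(1) due by Dec 23, 2001 + 25 days = Jan 17, 2002; done Jan 16, 2002 — timely.
(2) due by Jan 16, 2002 + 20 days = Feb 5, 2002; completed Jan 30, 2002, before the deadline.
(3) due by Jan 30, 2002 + 90 days = Apr 30, 2002; done Apr 28, 2002 — timely.
(4) due by May 22, 2002 + 43 days = Jul 4, 2002; completed Jul 2, 2002, before the deadline.
(5) due by Jul 2, 2002 + 68 days = Sep 8, 2002; Jul 24, 2002 is within that limit.

None — every step was satisfied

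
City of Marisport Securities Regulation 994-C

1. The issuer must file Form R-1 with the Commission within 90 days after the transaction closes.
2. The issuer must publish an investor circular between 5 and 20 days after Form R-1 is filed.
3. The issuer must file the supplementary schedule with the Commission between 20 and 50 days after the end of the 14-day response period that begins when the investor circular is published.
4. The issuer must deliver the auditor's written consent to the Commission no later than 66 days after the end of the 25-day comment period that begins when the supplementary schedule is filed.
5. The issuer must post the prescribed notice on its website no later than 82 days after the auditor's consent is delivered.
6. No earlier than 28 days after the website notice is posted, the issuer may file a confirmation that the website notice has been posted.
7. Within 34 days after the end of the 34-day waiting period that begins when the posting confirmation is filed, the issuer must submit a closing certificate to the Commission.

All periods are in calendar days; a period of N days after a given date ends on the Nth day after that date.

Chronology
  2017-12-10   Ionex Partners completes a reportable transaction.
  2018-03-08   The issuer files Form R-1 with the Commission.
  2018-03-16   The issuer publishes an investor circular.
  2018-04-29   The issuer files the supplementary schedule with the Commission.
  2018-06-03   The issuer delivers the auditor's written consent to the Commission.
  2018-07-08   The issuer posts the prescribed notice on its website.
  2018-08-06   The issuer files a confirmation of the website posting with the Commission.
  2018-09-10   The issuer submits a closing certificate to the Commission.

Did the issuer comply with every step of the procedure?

Yes

Step 1: 90 days after 2017-12-10 (when the transaction closes) is 2018-03-10; done 2018-03-08 — timely.
Step 2: the window is 5–20 days after 2018-03-08 (when Form R-1 is filed), so 2018-03-13 through 2018-03-28; 2018-03-16 falls inside that range.
Step 3: the window is 20–50 days after 2018-03-30 (end of the 14-day response period, which began when the investor circular is published on 2018-03-16), so 2018-04-19 through 2018-05-19; done 2018-04-29, which is between those dates.
Step 4: 66 days after 2018-05-24 (end of the 25-day comment period, which began when the supplementary schedule is filed on 2018-04-29) is 2018-07-29; completed 2018-06-03, before the deadline.
Step 5: 82 days after 2018-06-03 (when the auditor's consent is delivered) is 2018-08-24; done 2018-07-08 — timely.
Step 6: the earliest permitted date is 28 days after 2018-07-08 (when the website notice is posted), i.e. 2018-08-05; done 2018-08-06, after the minimum wait.
Step 7: 34 days after 2018-09-09 (end of the 34-day waiting period, which began when the posting confirmation is filed on 2018-08-06) is 2018-10-13; completed 2018-09-10, before the deadline.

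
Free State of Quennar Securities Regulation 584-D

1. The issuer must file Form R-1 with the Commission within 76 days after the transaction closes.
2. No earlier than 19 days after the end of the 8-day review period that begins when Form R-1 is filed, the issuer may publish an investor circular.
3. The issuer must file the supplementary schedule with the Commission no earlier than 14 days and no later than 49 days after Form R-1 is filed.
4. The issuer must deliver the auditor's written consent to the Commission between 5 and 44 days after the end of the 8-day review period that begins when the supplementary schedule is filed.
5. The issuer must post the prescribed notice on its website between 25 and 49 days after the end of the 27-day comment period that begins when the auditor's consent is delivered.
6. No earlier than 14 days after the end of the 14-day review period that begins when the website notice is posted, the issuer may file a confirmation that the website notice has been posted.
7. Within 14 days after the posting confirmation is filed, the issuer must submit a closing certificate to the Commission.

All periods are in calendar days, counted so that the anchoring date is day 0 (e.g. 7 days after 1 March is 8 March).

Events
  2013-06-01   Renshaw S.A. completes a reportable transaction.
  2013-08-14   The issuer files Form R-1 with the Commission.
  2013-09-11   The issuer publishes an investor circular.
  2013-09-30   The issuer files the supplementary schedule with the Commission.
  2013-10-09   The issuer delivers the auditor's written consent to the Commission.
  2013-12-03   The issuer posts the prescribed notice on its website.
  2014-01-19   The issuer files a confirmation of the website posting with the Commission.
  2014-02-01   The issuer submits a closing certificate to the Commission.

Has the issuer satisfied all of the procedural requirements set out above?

Step 1 — counting 76 days from 2013-06-01 (when the transaction closes) gives a deadline of 2013-08-16; 2013-08-14 is within that limit.
Step 2 — must wait 19 days from 2013-08-22 (end of the 8-day review period, which began when Form R-1 is filed on 2013-08-14), so not before 2013-09-10; done 2013-09-11, after the minimum wait.
Step 3 — 14 and 49 days from 2013-08-14 (when Form R-1 is filed) are 2013-08-28 and 2013-10-02 respectively; done 2013-09-30, which is between those dates.
Step 4 — 5 and 44 days from 2013-10-08 (end of the 8-day review period, which began when the supplementary schedule is filed on 2013-09-30) are 2013-10-13 and 2013-11-21 respectively; done 2013-10-09 — 4 days before the window opened.

No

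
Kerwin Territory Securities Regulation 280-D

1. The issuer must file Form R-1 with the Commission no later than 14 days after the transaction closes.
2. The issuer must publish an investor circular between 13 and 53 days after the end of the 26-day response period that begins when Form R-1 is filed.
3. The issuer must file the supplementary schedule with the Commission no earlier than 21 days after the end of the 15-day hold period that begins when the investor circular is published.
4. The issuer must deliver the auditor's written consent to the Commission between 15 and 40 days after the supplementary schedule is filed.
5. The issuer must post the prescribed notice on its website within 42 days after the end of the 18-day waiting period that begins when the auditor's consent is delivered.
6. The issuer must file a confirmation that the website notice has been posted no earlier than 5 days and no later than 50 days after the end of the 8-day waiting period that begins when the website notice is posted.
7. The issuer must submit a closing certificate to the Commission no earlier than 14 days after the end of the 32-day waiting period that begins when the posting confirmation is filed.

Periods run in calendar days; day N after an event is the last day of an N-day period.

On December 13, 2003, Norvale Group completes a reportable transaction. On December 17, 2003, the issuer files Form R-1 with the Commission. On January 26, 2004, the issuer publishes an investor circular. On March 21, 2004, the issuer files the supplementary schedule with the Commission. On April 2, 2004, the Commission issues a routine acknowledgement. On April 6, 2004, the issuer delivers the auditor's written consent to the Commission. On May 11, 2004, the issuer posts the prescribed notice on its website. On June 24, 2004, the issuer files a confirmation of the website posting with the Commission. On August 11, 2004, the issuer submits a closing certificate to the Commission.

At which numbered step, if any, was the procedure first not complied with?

None — every step was satisfied

(1) due by December 13, 2003 + 14 days = December 27, 2003; completed December 17, 2003, before the deadline.
(2) the permitted window runs from January 12, 2004 + 13 = January 25, 2004 to January 12, 2004 + 53 = March 5, 2004; done January 26, 2004 — within the window.
(3) permitted from February 10, 2004 + 21 days = March 2, 2004 onward; done March 21, 2004, after the minimum wait.
(4) the permitted window runs from March 21, 2004 + 15 = April 5, 2004 to March 21, 2004 + 40 = April 30, 2004; April 6, 2004 falls inside that range.
(5) due by April 24, 2004 + 42 days = June 5, 2004; May 11, 2004 is within that limit.
(6) the permitted window runs from May 19, 2004 + 5 = May 24, 2004 to May 19, 2004 + 50 = July 8, 2004; done June 24, 2004, which is between those dates.
(7) permitted from July 26, 2004 + 14 days = August 9, 2004 onward; August 11, 2004 is on or after that date.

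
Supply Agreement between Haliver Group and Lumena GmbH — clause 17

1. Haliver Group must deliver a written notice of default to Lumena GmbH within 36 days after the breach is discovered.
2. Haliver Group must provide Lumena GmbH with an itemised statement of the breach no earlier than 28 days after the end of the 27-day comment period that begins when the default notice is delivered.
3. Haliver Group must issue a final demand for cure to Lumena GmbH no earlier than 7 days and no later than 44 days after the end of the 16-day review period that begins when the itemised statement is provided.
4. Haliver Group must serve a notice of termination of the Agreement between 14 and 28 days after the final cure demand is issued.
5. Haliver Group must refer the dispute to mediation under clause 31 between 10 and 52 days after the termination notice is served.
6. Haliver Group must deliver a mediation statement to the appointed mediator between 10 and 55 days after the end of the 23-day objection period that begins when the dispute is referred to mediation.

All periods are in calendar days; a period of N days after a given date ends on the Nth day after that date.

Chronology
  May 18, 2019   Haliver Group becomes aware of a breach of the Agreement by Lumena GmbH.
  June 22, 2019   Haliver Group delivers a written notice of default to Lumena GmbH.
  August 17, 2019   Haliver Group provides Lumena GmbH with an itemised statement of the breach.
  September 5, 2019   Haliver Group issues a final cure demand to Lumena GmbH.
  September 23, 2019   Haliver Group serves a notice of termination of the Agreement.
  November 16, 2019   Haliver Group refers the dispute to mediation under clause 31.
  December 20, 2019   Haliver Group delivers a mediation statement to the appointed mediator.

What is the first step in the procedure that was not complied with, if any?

Step 3

Step 1 — counting 36 days from May 18, 2019 (when the breach is discovered) gives a deadline of June 23, 2019; done June 22, 2019 — timely.
Step 2 — must wait 28 days from July 19, 2019 (end of the 27-day comment period, which began when the default notice is delivered on June 22, 2019), so not before August 16, 2019; done August 17, 2019, after the minimum wait.
Step 3 — 7 and 44 days from September 2, 2019 (end of the 16-day review period, which began when the itemised statement is provided on August 17, 2019) are September 9, 2019 and October 16, 2019 respectively; done September 5, 2019 — 4 days before the window opened.
The analysis stops there.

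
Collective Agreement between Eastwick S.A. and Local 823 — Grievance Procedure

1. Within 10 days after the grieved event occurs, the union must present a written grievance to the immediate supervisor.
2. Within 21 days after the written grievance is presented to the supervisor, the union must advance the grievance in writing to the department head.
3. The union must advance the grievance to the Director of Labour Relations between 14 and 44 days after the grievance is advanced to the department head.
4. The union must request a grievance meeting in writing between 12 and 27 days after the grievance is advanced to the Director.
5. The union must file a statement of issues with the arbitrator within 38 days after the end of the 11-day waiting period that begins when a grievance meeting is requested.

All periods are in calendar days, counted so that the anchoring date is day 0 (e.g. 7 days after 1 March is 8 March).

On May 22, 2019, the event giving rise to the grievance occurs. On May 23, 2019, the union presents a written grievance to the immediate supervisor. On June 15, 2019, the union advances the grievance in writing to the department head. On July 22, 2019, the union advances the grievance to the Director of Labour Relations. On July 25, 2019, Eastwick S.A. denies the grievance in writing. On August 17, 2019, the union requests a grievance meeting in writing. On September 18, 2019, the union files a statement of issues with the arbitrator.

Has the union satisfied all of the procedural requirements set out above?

No

Step 1: 10 days after May 22, 2019 (when the grieved event occurs) is June 1, 2019; May 23, 2019 is within that limit.
Step 2: 21 days after May 23, 2019 (when the written grievance is presented to the supervisor) is June 13, 2019; done June 15, 2019 — 2 days late.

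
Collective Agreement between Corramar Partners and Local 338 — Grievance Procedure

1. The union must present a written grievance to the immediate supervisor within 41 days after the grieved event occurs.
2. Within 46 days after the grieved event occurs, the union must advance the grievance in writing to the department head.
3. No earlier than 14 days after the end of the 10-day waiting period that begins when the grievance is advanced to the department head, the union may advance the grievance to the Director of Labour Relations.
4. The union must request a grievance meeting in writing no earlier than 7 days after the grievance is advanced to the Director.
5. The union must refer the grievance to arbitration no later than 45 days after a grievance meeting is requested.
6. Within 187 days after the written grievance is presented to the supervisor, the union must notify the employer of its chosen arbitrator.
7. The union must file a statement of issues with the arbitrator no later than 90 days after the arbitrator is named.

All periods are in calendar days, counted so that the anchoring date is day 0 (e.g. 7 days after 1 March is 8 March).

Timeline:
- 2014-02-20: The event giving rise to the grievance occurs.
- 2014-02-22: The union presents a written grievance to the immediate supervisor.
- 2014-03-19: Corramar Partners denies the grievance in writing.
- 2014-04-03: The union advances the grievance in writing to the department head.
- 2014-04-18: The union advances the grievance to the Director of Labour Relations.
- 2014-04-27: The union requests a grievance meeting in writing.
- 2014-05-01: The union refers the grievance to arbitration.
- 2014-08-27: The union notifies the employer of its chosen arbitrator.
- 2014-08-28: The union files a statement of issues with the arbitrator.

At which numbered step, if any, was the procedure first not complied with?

Step 3

Step 1 — counting 41 days from 2014-02-20 (when the grieved event occurs) gives a deadline of 2014-04-02; 2014-02-22 is within that limit.
Step 2 — counting 46 days from 2014-02-20 (when the grieved event occurs) gives a deadline of 2014-04-07; completed 2014-04-03, before the deadline.
Step 3 — must wait 14 days from 2014-04-13 (end of the 10-day waiting period, which began when the grievance is advanced to the department head on 2014-04-03), so not before 2014-04-27; done 2014-04-18 — 9 days too early.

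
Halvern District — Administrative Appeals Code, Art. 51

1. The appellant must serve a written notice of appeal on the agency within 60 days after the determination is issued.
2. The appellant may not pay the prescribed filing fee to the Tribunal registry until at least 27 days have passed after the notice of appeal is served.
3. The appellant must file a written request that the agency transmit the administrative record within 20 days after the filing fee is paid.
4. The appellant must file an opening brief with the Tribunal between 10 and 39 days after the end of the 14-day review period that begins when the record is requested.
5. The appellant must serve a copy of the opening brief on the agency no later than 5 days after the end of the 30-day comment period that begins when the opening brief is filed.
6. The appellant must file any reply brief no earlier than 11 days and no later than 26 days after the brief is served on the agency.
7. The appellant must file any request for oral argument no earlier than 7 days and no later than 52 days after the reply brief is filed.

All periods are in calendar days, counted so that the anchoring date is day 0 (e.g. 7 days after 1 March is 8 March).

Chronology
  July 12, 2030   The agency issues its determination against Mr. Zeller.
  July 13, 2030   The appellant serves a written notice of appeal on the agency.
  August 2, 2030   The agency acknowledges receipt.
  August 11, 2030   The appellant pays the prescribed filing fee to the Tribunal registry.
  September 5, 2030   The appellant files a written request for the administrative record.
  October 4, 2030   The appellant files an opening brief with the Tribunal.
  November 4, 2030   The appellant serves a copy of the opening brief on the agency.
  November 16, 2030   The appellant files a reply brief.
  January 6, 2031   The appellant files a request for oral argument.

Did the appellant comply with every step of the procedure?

Step 1: 60 days after July 12, 2030 (when the determination is issued) is September 10, 2030; July 13, 2030 is within that limit.
Step 2: the earliest permitted date is 27 days after July 13, 2030 (when the notice of appeal is served), i.e. August 9, 2030; done August 11, 2030 — permitted.
Step 3: 20 days after August 11, 2030 (when the filing fee is paid) is August 31, 2030; done September 5, 2030 — 5 days late.

No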